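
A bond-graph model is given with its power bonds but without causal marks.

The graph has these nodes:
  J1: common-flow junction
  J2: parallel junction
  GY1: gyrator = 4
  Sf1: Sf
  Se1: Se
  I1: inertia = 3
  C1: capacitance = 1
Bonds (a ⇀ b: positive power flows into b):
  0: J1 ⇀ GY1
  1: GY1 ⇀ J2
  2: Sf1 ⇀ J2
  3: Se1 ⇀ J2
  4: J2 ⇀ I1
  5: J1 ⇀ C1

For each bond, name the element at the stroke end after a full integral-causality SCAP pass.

#2 |Sf1  (Sf1 fixes flow; stroke at Sf1)
#3 |J2  (source Se1 imposes e)
#1 |GY1  (J2: bond 3 brought effort, rest push out)
#4 |I1  (J2: bond 3 brought effort, rest push out)
#0 |GY1  (GY1 both-in/both-out from 1)
#5 |J1  (common-f at J1 fixed by 0)

β0 stroke at GY1
β1 stroke at GY1
β2 stroke at Sf1
β3 stroke at J2
β4 stroke at I1
β5 stroke at J1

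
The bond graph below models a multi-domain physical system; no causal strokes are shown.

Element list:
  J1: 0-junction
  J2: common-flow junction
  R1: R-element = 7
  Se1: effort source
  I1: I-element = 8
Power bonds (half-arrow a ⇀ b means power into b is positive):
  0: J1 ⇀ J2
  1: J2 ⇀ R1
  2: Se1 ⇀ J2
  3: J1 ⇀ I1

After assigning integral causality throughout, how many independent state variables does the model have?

1  (I1 all integral)

#2 →J2  (Se1 (Se) sets effort on bond)
#3 →I1  (prefer integral on I1)
#0 →J1  (J1: last free bond brings effort in)
#1 →J2  (common-f at J2 fixed by 0)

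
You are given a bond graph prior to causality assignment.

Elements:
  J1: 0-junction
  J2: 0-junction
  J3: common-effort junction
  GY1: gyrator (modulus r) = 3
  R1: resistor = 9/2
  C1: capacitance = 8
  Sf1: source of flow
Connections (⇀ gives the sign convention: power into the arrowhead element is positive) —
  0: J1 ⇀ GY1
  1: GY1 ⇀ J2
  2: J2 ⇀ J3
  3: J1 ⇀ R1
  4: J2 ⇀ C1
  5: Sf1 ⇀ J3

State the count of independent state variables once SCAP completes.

1  (C1 all integral)

bond 5 stroke→Sf1  (Sf1 (Sf) sets flow on bond)
bond 2 stroke→J3  (only one effort-in slot at J3)
bond 4 stroke→J2  (C1 integral (e out))
bond 1 stroke→GY1  (0-jn J2 has e-setter on 4)
bond 0 stroke→GY1  (GY GY1: same side as bond 1)
bond 3 stroke→J1  (only one effort-in slot at J1)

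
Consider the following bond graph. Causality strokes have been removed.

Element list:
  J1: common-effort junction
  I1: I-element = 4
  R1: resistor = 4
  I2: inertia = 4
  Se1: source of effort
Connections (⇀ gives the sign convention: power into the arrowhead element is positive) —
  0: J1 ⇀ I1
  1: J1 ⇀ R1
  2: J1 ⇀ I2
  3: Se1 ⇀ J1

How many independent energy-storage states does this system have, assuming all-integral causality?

2  (I1, I2 all integral)

b3 stroke at J1  (Se1 (Se) sets effort on bond)
b0 stroke at I1  (common-e at J1 fixed by 3)
b1 stroke at R1  (common-e at J1 fixed by 3)
b2 stroke at I2  (J1: bond 3 brought effort, rest push out)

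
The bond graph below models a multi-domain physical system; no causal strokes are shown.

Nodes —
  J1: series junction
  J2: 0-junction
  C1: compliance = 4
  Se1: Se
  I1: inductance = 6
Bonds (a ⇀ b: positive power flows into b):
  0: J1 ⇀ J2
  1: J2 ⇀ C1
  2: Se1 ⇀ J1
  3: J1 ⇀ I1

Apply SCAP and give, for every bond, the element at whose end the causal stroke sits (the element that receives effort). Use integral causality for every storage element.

β0 →J1
β1 →J2
β2 →J1
β3 →I1

β2 stroke→J1  (source Se1 imposes e)
β1 stroke→J2  (prefer integral on C1)
β0 stroke→J1  (common-e at J2 fixed by 1)
β3 stroke→I1  (closing 1-jn rule on J1)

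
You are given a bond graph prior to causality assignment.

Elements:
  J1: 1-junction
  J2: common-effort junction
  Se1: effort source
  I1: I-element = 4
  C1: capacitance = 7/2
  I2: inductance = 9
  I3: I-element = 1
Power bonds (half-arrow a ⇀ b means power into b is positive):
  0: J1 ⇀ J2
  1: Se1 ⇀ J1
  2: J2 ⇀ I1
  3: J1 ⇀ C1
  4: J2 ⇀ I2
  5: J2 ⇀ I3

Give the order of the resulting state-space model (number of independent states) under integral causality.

b1 stroke→J1  (Se1: effort source, stroke at far end)
b2 stroke→I1  (I1 outputs flow p/I1)
b3 stroke→J1  (C1: C, integral causality)
b0 stroke→J2  (J1: last free bond brings flow in)
b4 stroke→I2  (J2: bond 0 brought effort, rest push out)
b5 stroke→I3  (J2: bond 0 brought effort, rest push out)

4  (C1, I1, I2, I3 all integral)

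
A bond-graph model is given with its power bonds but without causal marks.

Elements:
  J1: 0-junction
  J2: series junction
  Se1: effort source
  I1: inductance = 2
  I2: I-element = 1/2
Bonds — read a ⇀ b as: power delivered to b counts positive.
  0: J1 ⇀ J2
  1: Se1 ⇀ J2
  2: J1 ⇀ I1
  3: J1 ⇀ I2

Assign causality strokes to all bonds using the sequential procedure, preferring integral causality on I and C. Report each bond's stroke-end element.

#0 stroke→J1
#1 stroke→J2
#2 stroke→I1
#3 stroke→I2

bond 1 |J2  (source Se1 imposes e)
bond 0 |J1  (only one flow-in slot at J2)
bond 2 |I1  (J1: bond 0 brought effort, rest push out)
bond 3 |I2  (J1 effort already set via bond 0)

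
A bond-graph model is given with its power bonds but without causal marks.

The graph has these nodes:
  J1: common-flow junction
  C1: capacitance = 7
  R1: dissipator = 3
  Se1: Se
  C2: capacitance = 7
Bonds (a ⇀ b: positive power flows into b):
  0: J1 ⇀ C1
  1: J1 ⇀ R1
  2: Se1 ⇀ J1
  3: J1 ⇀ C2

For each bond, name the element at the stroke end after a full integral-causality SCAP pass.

b0 stroke→J1
b1 stroke→R1
b2 stroke→J1
b3 stroke→J1

β2 stroke→J1  (Se1: effort source, stroke at far end)
β0 stroke→J1  (C1 integral (e out))
β3 stroke→J1  (C2 integral (e out))
β1 stroke→R1  (J1 needs exactly one f-in)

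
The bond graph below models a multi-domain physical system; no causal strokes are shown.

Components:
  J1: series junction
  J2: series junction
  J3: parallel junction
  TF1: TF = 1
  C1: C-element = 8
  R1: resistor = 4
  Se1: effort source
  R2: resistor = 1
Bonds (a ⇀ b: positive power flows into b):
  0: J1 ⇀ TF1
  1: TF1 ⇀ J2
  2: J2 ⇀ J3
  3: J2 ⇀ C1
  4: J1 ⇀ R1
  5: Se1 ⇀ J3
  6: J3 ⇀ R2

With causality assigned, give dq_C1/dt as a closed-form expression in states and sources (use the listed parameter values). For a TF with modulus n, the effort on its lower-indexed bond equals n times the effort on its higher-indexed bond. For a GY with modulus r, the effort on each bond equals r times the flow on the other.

#5 stroke→J3  (Se1: effort source, stroke at far end)
#2 stroke→J2  (common-e at J3 fixed by 5)
#6 stroke→R2  (J3 effort already set via bond 5)
#3 stroke→J2  (C1: C, integral causality)
#1 stroke→TF1  (only one flow-in slot at J2)
#0 stroke→J1  (TF1 one-in-one-out from 1)
#4 stroke→R1  (closing 1-jn rule on J1)

dq_C1/dt = -E_Se1/4 - q_C1/32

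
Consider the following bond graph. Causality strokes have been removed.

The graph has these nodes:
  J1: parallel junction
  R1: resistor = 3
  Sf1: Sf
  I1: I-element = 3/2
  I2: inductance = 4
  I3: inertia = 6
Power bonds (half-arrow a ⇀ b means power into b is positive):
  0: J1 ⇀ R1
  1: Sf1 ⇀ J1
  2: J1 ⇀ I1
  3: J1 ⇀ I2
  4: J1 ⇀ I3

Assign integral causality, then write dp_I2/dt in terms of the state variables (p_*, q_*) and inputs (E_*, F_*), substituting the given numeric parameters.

dp_I2/dt = 3*F_Sf1 - 2*p_I1 - 3*p_I2/4 - p_I3/2

b1 stroke→Sf1  (Sf1: flow source, stroke at near end)
b2 stroke→I1  (I1 integral (f out))
b3 stroke→I2  (I2: I, integral causality)
b4 stroke→I3  (I3 integral (f out))
b0 stroke→J1  (closing 0-jn rule on J1)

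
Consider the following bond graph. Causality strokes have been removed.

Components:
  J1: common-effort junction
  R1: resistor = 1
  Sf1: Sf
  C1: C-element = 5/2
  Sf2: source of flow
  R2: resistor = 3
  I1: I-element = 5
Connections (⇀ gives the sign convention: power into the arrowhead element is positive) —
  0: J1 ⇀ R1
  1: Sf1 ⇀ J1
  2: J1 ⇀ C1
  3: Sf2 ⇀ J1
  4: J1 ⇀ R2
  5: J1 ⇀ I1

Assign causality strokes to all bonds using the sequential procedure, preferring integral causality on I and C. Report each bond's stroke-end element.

#0 stroke at R1
#1 stroke at Sf1
#2 stroke at J1
#3 stroke at Sf2
#4 stroke at R2
#5 stroke at I1

β1 stroke at Sf1  (Sf1 (Sf) sets flow on bond)
β3 stroke at Sf2  (Sf2 (Sf) sets flow on bond)
β2 stroke at J1  (C1 outputs effort q/C1)
β0 stroke at R1  (common-e at J1 fixed by 2)
β4 stroke at R2  (J1 effort already set via bond 2)
β5 stroke at I1  (common-e at J1 fixed by 2)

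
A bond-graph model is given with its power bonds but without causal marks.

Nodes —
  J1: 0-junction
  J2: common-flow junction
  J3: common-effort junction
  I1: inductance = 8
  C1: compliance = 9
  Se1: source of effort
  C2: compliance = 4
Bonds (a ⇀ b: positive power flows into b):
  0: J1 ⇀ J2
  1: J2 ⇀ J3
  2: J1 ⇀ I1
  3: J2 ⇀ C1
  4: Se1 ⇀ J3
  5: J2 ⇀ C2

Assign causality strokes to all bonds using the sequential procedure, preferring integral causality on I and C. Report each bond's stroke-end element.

bond 4 |J3  (Se1: effort source, stroke at far end)
bond 1 |J2  (J3: bond 4 brought effort, rest push out)
bond 2 |I1  (I1: I, integral causality)
bond 0 |J1  (J1: last free bond brings effort in)
bond 3 |J2  (J2 flow already set via bond 0)
bond 5 |J2  (1-jn J2 has f-setter on 0)

#0 stroke at J1
#1 stroke at J2
#2 stroke at I1
#3 stroke at J2
#4 stroke at J3
#5 stroke at J2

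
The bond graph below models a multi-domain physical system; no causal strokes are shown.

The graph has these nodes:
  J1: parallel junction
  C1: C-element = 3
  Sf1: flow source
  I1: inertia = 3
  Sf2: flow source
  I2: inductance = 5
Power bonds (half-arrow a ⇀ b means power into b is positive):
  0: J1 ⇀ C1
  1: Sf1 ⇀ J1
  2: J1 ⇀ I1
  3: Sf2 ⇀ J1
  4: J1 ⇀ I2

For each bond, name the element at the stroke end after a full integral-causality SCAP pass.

bond 1 stroke at Sf1  (source Sf1 imposes f)
bond 3 stroke at Sf2  (Sf2 fixes flow; stroke at Sf2)
bond 0 stroke at J1  (C1 integral (e out))
bond 2 stroke at I1  (0-jn J1 has e-setter on 0)
bond 4 stroke at I2  (common-e at J1 fixed by 0)

β0 |J1
β1 |Sf1
β2 |I1
β3 |Sf2
β4 |I2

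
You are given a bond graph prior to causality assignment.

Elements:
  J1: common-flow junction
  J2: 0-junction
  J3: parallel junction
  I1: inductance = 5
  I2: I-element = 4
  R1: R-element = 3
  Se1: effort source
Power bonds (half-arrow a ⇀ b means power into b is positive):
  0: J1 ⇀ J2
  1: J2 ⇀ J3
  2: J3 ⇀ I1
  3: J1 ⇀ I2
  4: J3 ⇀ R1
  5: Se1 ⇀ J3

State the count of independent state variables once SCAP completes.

2  (I1, I2 all integral)

#5 |J3  (Se1 (Se) sets effort on bond)
#1 |J2  (common-e at J3 fixed by 5)
#2 |I1  (J3: bond 5 brought effort, rest push out)
#4 |R1  (J3 effort already set via bond 5)
#0 |J1  (common-e at J2 fixed by 1)
#3 |I2  (only one flow-in slot at J1)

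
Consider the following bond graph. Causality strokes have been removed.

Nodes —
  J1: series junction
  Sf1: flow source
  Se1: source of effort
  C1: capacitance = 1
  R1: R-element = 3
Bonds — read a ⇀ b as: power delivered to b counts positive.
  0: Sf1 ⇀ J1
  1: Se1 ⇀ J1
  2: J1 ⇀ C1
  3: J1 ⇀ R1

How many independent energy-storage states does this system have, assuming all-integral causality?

bond 0 stroke at Sf1  (Sf1 fixes flow; stroke at Sf1)
bond 1 stroke at J1  (source Se1 imposes e)
bond 2 stroke at J1  (common-f at J1 fixed by 0)
bond 3 stroke at J1  (J1: bond 0 brought flow, rest push out)

1  (C1 all integral)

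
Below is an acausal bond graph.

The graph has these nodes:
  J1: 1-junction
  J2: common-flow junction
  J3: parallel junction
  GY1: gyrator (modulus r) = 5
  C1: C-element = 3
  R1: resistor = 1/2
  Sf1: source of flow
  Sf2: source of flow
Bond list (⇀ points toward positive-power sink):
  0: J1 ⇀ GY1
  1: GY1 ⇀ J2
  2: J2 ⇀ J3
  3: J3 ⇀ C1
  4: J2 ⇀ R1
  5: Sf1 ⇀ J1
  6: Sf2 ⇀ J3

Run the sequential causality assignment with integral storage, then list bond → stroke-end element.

#0 stroke at J1
#1 stroke at J2
#2 stroke at J2
#3 stroke at J3
#4 stroke at R1
#5 stroke at Sf1
#6 stroke at Sf2

b5 stroke at Sf1  (Sf1: flow source, stroke at near end)
b6 stroke at Sf2  (Sf2: flow source, stroke at near end)
b0 stroke at J1  (common-f at J1 fixed by 5)
b1 stroke at J2  (GY1 both-in/both-out from 0)
b3 stroke at J3  (C1 integral (e out))
b2 stroke at J2  (J3 effort already set via bond 3)
b4 stroke at R1  (J2: last free bond brings flow in)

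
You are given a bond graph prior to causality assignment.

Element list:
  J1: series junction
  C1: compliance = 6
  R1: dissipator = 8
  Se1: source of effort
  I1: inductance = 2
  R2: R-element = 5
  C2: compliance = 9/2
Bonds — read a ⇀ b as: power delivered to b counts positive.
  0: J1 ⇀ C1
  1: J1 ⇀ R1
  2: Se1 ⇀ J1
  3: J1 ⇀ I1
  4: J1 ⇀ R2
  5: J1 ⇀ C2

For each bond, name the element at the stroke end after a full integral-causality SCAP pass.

β2 →J1  (source Se1 imposes e)
β0 →J1  (prefer integral on C1)
β3 →I1  (prefer integral on I1)
β1 →J1  (J1 flow already set via bond 3)
β4 →J1  (J1 flow already set via bond 3)
β5 →J1  (J1: bond 3 brought flow, rest push out)

bond 0 →J1
bond 1 →J1
bond 2 →J1
bond 3 →I1
bond 4 →J1
bond 5 →J1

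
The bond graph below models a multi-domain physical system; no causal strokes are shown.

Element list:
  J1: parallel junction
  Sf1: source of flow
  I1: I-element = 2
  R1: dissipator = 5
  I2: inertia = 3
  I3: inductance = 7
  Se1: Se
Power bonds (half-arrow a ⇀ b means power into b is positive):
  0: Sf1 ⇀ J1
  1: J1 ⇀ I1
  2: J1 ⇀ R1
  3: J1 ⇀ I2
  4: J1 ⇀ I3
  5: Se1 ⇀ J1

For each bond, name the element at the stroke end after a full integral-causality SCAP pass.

b0 stroke→Sf1  (Sf1 (Sf) sets flow on bond)
b5 stroke→J1  (Se1 (Se) sets effort on bond)
b1 stroke→I1  (common-e at J1 fixed by 5)
b2 stroke→R1  (0-jn J1 has e-setter on 5)
b3 stroke→I2  (J1: bond 5 brought effort, rest push out)
b4 stroke→I3  (J1: bond 5 brought effort, rest push out)

#0 stroke at Sf1
#1 stroke at I1
#2 stroke at R1
#3 stroke at I2
#4 stroke at I3
#5 stroke at J1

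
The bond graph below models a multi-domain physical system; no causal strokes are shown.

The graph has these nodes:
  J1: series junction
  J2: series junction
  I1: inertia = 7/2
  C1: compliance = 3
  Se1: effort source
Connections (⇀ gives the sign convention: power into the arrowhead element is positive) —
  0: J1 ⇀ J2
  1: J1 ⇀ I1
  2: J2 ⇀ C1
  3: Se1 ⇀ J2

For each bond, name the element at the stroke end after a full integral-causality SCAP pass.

b0 stroke→J1
b1 stroke→I1
b2 stroke→J2
b3 stroke→J2

β3 stroke→J2  (Se1: effort source, stroke at far end)
β1 stroke→I1  (I1: I, integral causality)
β0 stroke→J1  (common-f at J1 fixed by 1)
β2 stroke→J2  (1-jn J2 has f-setter on 0)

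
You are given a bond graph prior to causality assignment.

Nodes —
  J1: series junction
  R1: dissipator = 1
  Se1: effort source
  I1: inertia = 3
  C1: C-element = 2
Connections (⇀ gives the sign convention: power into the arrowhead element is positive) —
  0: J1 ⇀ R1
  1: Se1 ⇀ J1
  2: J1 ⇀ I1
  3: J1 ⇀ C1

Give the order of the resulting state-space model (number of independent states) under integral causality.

2  (C1, I1 all integral)

b1 →J1  (Se1 (Se) sets effort on bond)
b2 →I1  (prefer integral on I1)
b0 →J1  (1-jn J1 has f-setter on 2)
b3 →J1  (common-f at J1 fixed by 2)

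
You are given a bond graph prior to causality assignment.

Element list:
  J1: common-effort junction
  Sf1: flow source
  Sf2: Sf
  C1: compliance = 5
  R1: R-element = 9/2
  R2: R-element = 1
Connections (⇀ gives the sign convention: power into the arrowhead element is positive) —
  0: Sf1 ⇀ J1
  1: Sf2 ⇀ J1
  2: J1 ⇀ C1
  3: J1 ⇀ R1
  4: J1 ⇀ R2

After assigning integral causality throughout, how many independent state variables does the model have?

1  (C1 all integral)

bond 0 |Sf1  (source Sf1 imposes f)
bond 1 |Sf2  (Sf2: flow source, stroke at near end)
bond 2 |J1  (C1: C, integral causality)
bond 3 |R1  (J1: bond 2 brought effort, rest push out)
bond 4 |R2  (J1: bond 2 brought effort, rest push out)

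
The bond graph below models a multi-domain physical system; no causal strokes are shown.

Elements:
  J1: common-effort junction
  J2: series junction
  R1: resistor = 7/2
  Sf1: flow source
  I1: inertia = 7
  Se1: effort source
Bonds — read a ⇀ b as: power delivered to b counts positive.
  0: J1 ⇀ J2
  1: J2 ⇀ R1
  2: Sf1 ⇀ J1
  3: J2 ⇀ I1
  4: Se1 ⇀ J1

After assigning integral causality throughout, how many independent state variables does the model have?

1  (I1 all integral)

bond 2 stroke at Sf1  (source Sf1 imposes f)
bond 4 stroke at J1  (Se1: effort source, stroke at far end)
bond 0 stroke at J2  (0-jn J1 has e-setter on 4)
bond 3 stroke at I1  (prefer integral on I1)
bond 1 stroke at J2  (J2: bond 3 brought flow, rest push out)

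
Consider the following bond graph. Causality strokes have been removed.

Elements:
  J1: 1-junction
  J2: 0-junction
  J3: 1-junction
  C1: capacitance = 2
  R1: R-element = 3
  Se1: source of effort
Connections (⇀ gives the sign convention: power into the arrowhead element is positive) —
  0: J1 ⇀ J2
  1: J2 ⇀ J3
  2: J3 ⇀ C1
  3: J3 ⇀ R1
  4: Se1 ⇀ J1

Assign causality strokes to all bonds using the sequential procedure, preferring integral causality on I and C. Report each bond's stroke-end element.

bond 0 stroke→J2
bond 1 stroke→J3
bond 2 stroke→J3
bond 3 stroke→R1
bond 4 stroke→J1

#4 →J1  (Se1 (Se) sets effort on bond)
#0 →J2  (closing 1-jn rule on J1)
#1 →J3  (common-e at J2 fixed by 0)
#2 →J3  (C1 outputs effort q/C1)
#3 →R1  (J3: last free bond brings flow in)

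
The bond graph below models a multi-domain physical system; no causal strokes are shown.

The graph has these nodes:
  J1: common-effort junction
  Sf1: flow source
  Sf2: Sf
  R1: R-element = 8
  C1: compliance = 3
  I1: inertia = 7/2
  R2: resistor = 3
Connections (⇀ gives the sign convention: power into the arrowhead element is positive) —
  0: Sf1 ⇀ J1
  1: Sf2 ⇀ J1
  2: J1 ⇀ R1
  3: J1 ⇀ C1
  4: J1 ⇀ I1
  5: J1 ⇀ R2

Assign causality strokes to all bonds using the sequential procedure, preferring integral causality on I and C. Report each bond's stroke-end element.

#0 stroke→Sf1
#1 stroke→Sf2
#2 stroke→R1
#3 stroke→J1
#4 stroke→I1
#5 stroke→R2

β0 |Sf1  (source Sf1 imposes f)
β1 |Sf2  (Sf2 (Sf) sets flow on bond)
β3 |J1  (C1 outputs effort q/C1)
β2 |R1  (J1 effort already set via bond 3)
β4 |I1  (0-jn J1 has e-setter on 3)
β5 |R2  (common-e at J1 fixed by 3)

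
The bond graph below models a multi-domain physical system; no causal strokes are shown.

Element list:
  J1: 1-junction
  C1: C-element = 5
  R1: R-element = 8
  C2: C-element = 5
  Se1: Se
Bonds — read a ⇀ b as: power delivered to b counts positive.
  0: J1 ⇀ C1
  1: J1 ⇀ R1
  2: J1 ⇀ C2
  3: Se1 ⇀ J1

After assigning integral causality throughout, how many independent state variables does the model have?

β3 |J1  (source Se1 imposes e)
β0 |J1  (C1 outputs effort q/C1)
β2 |J1  (C2 outputs effort q/C2)
β1 |R1  (J1 needs exactly one f-in)

2  (C1, C2 all integral)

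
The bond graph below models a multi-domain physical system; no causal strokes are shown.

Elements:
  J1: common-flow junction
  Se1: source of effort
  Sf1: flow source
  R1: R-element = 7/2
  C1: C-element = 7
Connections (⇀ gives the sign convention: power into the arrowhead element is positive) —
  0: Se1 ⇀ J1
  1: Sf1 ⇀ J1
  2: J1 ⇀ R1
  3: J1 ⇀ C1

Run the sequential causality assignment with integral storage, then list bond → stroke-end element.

#0 |J1
#1 |Sf1
#2 |J1
#3 |J1

bond 0 |J1  (Se1: effort source, stroke at far end)
bond 1 |Sf1  (Sf1: flow source, stroke at near end)
bond 2 |J1  (common-f at J1 fixed by 1)
bond 3 |J1  (common-f at J1 fixed by 1)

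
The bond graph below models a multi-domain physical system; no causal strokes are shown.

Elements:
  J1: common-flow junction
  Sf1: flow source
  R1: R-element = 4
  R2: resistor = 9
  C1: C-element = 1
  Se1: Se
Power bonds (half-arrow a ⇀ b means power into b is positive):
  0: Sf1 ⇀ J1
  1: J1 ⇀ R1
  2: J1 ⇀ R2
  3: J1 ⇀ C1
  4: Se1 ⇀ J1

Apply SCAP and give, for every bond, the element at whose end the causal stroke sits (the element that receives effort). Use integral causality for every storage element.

bond 0 |Sf1
bond 1 |J1
bond 2 |J1
bond 3 |J1
bond 4 |J1

bond 0 |Sf1  (Sf1: flow source, stroke at near end)
bond 4 |J1  (source Se1 imposes e)
bond 1 |J1  (1-jn J1 has f-setter on 0)
bond 2 |J1  (J1 flow already set via bond 0)
bond 3 |J1  (common-f at J1 fixed by 0)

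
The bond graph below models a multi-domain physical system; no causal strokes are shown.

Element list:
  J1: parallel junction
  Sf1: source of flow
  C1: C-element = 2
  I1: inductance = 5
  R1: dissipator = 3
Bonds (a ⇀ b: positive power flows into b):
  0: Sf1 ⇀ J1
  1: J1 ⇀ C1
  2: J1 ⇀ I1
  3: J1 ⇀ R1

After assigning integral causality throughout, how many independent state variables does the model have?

bond 0 |Sf1  (Sf1 fixes flow; stroke at Sf1)
bond 1 |J1  (prefer integral on C1)
bond 2 |I1  (J1 effort already set via bond 1)
bond 3 |R1  (0-jn J1 has e-setter on 1)

2  (C1, I1 all integral)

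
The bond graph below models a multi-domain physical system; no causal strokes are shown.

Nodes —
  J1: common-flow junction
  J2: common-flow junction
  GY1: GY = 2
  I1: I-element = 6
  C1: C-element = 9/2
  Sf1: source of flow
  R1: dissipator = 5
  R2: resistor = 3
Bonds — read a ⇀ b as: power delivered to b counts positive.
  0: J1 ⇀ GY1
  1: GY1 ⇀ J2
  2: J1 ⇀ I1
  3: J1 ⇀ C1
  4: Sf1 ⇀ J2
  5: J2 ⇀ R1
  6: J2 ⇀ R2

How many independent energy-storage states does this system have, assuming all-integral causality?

2  (C1, I1 all integral)

b4 |Sf1  (Sf1 fixes flow; stroke at Sf1)
b1 |J2  (J2 flow already set via bond 4)
b5 |J2  (J2: bond 4 brought flow, rest push out)
b6 |J2  (1-jn J2 has f-setter on 4)
b0 |J1  (GY1 both-in/both-out from 1)
b2 |I1  (I1 outputs flow p/I1)
b3 |J1  (J1: bond 2 brought flow, rest push out)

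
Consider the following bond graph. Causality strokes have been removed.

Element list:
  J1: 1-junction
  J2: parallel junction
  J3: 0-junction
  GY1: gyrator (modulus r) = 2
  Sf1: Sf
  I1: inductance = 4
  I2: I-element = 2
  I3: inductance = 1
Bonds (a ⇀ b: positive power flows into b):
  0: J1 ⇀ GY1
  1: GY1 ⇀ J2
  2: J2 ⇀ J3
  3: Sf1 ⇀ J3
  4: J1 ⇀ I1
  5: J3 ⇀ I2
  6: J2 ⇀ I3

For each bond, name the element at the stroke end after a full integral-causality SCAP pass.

bond 0 |J1
bond 1 |J2
bond 2 |J3
bond 3 |Sf1
bond 4 |I1
bond 5 |I2
bond 6 |I3

β3 stroke→Sf1  (Sf1 (Sf) sets flow on bond)
β4 stroke→I1  (I1: I, integral causality)
β0 stroke→J1  (1-jn J1 has f-setter on 4)
β1 stroke→J2  (GY1 both-in/both-out from 0)
β2 stroke→J3  (0-jn J2 has e-setter on 1)
β6 stroke→I3  (common-e at J2 fixed by 1)
β5 stroke→I2  (0-jn J3 has e-setter on 2)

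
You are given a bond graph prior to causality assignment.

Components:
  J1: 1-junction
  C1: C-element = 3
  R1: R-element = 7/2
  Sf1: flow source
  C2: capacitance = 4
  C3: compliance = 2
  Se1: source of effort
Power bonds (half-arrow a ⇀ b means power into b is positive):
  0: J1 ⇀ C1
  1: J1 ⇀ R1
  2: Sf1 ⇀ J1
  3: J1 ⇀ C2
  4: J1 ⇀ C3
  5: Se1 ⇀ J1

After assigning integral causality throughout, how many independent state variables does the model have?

#2 stroke→Sf1  (Sf1: flow source, stroke at near end)
#5 stroke→J1  (Se1: effort source, stroke at far end)
#0 stroke→J1  (J1 flow already set via bond 2)
#1 stroke→J1  (common-f at J1 fixed by 2)
#3 stroke→J1  (common-f at J1 fixed by 2)
#4 stroke→J1  (J1 flow already set via bond 2)

3  (C1, C2, C3 all integral)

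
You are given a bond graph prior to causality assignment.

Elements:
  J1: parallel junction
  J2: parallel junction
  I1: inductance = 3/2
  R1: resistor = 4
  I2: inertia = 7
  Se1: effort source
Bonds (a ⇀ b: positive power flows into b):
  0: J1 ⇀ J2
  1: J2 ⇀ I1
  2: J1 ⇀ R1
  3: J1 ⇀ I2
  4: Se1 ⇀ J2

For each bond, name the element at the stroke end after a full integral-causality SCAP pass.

bond 4 →J2  (Se1 (Se) sets effort on bond)
bond 0 →J1  (0-jn J2 has e-setter on 4)
bond 1 →I1  (J2: bond 4 brought effort, rest push out)
bond 2 →R1  (J1: bond 0 brought effort, rest push out)
bond 3 →I2  (common-e at J1 fixed by 0)

b0 stroke→J1
b1 stroke→I1
b2 stroke→R1
b3 stroke→I2
b4 stroke→J2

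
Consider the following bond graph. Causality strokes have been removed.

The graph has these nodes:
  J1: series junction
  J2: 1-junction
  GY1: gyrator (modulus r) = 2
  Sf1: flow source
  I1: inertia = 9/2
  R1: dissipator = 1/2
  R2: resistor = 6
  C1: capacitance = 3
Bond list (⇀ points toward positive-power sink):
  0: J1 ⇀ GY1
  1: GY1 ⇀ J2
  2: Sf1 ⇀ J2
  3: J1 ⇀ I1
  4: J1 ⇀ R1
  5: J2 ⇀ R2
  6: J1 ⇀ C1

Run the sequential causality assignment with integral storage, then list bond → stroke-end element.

β0 →J1
β1 →J2
β2 →Sf1
β3 →I1
β4 →J1
β5 →J2
β6 →J1

b2 →Sf1  (Sf1 (Sf) sets flow on bond)
b1 →J2  (J2 flow already set via bond 2)
b5 →J2  (1-jn J2 has f-setter on 2)
b0 →J1  (GY1 both-in/both-out from 1)
b3 →I1  (I1: I, integral causality)
b4 →J1  (J1: bond 3 brought flow, rest push out)
b6 →J1  (J1 flow already set via bond 3)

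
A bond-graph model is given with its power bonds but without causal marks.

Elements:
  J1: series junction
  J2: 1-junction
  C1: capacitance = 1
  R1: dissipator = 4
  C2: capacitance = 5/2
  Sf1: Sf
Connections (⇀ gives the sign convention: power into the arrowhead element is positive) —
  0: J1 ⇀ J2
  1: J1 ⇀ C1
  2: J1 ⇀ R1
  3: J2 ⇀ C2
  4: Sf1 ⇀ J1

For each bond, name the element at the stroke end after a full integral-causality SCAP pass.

β0 →J1
β1 →J1
β2 →J1
β3 →J2
β4 →Sf1

β4 stroke at Sf1  (Sf1 fixes flow; stroke at Sf1)
β0 stroke at J1  (J1: bond 4 brought flow, rest push out)
β1 stroke at J1  (1-jn J1 has f-setter on 4)
β2 stroke at J1  (common-f at J1 fixed by 4)
β3 stroke at J2  (1-jn J2 has f-setter on 0)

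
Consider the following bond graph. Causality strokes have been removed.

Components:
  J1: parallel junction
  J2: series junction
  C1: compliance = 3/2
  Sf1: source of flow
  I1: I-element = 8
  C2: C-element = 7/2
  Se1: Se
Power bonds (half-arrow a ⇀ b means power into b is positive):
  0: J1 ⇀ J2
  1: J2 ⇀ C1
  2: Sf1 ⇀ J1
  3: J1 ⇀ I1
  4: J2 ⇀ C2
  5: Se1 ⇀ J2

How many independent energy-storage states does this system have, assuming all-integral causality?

3  (C1, C2, I1 all integral)

#2 stroke→Sf1  (source Sf1 imposes f)
#5 stroke→J2  (Se1 fixes effort; stroke away)
#1 stroke→J2  (prefer integral on C1)
#3 stroke→I1  (I1 integral (f out))
#0 stroke→J1  (closing 0-jn rule on J1)
#4 stroke→J2  (common-f at J2 fixed by 0)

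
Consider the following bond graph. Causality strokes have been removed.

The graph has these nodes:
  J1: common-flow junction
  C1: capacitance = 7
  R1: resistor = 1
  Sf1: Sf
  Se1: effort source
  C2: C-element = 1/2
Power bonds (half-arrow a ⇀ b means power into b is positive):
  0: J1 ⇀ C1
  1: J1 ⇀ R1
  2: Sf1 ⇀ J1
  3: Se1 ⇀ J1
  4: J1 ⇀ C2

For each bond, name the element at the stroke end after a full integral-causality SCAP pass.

#2 →Sf1  (Sf1: flow source, stroke at near end)
#3 →J1  (Se1: effort source, stroke at far end)
#0 →J1  (1-jn J1 has f-setter on 2)
#1 →J1  (1-jn J1 has f-setter on 2)
#4 →J1  (common-f at J1 fixed by 2)

β0 →J1
β1 →J1
β2 →Sf1
β3 →J1
β4 →J1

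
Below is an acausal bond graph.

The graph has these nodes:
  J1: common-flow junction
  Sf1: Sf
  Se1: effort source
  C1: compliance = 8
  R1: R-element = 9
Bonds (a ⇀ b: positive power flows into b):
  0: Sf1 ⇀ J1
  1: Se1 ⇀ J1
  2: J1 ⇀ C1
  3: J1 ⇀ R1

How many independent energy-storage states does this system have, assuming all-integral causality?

β0 →Sf1  (Sf1: flow source, stroke at near end)
β1 →J1  (Se1: effort source, stroke at far end)
β2 →J1  (J1: bond 0 brought flow, rest push out)
β3 →J1  (common-f at J1 fixed by 0)

1  (C1 all integral)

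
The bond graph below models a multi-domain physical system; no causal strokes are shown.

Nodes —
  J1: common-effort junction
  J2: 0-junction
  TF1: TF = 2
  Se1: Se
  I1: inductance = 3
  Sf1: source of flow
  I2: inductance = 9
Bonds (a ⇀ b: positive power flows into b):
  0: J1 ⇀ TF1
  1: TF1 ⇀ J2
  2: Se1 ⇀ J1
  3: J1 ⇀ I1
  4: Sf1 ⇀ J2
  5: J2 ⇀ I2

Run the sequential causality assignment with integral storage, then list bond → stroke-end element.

β0 →TF1
β1 →J2
β2 →J1
β3 →I1
β4 →Sf1
β5 →I2

b2 stroke at J1  (Se1 fixes effort; stroke away)
b4 stroke at Sf1  (Sf1 (Sf) sets flow on bond)
b0 stroke at TF1  (J1: bond 2 brought effort, rest push out)
b3 stroke at I1  (J1 effort already set via bond 2)
b1 stroke at J2  (TF TF1: opposite of bond 0)
b5 stroke at I2  (0-jn J2 has e-setter on 1)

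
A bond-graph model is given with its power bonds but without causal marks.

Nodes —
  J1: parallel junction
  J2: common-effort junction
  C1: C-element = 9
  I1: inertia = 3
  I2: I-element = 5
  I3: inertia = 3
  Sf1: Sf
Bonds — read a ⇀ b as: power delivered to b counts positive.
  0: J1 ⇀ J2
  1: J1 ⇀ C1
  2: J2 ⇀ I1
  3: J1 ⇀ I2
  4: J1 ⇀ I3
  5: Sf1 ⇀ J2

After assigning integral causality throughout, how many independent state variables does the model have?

#5 stroke→Sf1  (Sf1 (Sf) sets flow on bond)
#1 stroke→J1  (C1: C, integral causality)
#0 stroke→J2  (0-jn J1 has e-setter on 1)
#3 stroke→I2  (J1: bond 1 brought effort, rest push out)
#4 stroke→I3  (J1: bond 1 brought effort, rest push out)
#2 stroke→I1  (0-jn J2 has e-setter on 0)

4  (C1, I1, I2, I3 all integral)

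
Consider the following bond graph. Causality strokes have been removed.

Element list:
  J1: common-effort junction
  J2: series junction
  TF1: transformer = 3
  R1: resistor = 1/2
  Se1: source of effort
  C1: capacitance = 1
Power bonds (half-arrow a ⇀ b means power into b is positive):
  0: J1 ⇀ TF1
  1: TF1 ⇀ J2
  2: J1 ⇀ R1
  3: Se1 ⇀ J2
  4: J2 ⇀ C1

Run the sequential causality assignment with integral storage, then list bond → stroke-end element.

bond 0 stroke at J1
bond 1 stroke at TF1
bond 2 stroke at R1
bond 3 stroke at J2
bond 4 stroke at J2

bond 3 stroke→J2  (source Se1 imposes e)
bond 4 stroke→J2  (prefer integral on C1)
bond 1 stroke→TF1  (only one flow-in slot at J2)
bond 0 stroke→J1  (TF1: transformer flips bond 1)
bond 2 stroke→R1  (J1: bond 0 brought effort, rest push out)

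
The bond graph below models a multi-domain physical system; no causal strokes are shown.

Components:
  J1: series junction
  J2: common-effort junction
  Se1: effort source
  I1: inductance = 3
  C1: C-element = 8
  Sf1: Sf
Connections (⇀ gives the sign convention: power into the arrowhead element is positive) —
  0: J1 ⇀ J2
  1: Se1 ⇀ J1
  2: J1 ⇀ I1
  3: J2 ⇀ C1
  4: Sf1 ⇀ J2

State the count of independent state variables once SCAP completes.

2  (C1, I1 all integral)

b1 stroke→J1  (Se1 (Se) sets effort on bond)
b4 stroke→Sf1  (Sf1: flow source, stroke at near end)
b2 stroke→I1  (I1 integral (f out))
b0 stroke→J1  (J1: bond 2 brought flow, rest push out)
b3 stroke→J2  (J2: last free bond brings effort in)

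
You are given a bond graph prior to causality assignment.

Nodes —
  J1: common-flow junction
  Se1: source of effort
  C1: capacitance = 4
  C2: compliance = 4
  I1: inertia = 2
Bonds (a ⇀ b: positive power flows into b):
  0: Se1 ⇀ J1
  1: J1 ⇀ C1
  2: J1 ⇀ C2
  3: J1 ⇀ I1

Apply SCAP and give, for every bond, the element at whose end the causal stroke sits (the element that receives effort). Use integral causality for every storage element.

β0 |J1
β1 |J1
β2 |J1
β3 |I1

bond 0 stroke→J1  (Se1 (Se) sets effort on bond)
bond 1 stroke→J1  (C1 outputs effort q/C1)
bond 2 stroke→J1  (C2: C, integral causality)
bond 3 stroke→I1  (J1: last free bond brings flow in)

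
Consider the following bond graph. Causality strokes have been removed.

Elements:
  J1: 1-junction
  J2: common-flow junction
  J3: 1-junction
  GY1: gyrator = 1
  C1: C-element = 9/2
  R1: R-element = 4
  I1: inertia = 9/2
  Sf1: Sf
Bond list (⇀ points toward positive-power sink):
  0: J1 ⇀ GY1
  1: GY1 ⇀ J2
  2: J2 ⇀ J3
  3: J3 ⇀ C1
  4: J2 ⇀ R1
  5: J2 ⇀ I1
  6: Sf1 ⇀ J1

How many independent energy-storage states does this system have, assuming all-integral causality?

2  (C1, I1 all integral)

b6 stroke→Sf1  (Sf1 fixes flow; stroke at Sf1)
b0 stroke→J1  (J1 flow already set via bond 6)
b1 stroke→J2  (GY1: gyrator matches bond 0)
b3 stroke→J3  (C1: C, integral causality)
b2 stroke→J2  (closing 1-jn rule on J3)
b5 stroke→I1  (I1 outputs flow p/I1)
b4 stroke→J2  (J2 flow already set via bond 5)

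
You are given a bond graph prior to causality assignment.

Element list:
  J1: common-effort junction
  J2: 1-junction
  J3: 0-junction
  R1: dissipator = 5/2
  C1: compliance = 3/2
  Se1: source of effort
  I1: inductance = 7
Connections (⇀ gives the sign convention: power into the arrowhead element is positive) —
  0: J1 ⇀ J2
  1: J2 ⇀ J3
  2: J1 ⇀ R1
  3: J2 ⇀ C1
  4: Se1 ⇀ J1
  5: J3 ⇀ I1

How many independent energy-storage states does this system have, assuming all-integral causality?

2  (C1, I1 all integral)

b4 stroke at J1  (source Se1 imposes e)
b0 stroke at J2  (J1: bond 4 brought effort, rest push out)
b2 stroke at R1  (J1: bond 4 brought effort, rest push out)
b3 stroke at J2  (prefer integral on C1)
b1 stroke at J3  (J2: last free bond brings flow in)
b5 stroke at I1  (0-jn J3 has e-setter on 1)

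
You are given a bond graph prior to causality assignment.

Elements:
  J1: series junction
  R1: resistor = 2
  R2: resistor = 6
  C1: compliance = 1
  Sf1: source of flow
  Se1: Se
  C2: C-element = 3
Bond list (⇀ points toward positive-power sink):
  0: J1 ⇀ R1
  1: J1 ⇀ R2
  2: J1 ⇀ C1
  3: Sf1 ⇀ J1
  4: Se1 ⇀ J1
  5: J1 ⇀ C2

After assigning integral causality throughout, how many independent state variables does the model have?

#3 stroke→Sf1  (Sf1 fixes flow; stroke at Sf1)
#4 stroke→J1  (Se1 (Se) sets effort on bond)
#0 stroke→J1  (J1 flow already set via bond 3)
#1 stroke→J1  (1-jn J1 has f-setter on 3)
#2 stroke→J1  (J1: bond 3 brought flow, rest push out)
#5 stroke→J1  (1-jn J1 has f-setter on 3)

2  (C1, C2 all integral)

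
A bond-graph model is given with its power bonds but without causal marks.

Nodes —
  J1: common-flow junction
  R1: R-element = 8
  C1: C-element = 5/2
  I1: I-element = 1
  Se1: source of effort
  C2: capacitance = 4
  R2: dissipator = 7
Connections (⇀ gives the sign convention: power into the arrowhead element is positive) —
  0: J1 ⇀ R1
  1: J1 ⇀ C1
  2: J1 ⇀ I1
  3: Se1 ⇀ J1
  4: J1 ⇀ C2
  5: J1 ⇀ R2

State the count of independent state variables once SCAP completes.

β3 →J1  (Se1 fixes effort; stroke away)
β1 →J1  (prefer integral on C1)
β2 →I1  (I1: I, integral causality)
β0 →J1  (1-jn J1 has f-setter on 2)
β4 →J1  (J1 flow already set via bond 2)
β5 →J1  (J1: bond 2 brought flow, rest push out)

3  (C1, C2, I1 all integral)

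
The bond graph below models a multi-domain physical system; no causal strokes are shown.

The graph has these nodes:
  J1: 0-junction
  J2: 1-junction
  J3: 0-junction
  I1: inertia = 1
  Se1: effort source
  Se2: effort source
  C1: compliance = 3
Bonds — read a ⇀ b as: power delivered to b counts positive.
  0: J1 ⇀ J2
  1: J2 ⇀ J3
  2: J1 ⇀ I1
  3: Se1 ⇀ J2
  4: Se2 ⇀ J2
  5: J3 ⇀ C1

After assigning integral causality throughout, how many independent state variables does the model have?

β3 stroke→J2  (source Se1 imposes e)
β4 stroke→J2  (Se2 fixes effort; stroke away)
β2 stroke→I1  (I1 integral (f out))
β0 stroke→J1  (J1 needs exactly one e-in)
β1 stroke→J2  (J2 flow already set via bond 0)
β5 stroke→J3  (J3 needs exactly one e-in)

2  (C1, I1 all integral)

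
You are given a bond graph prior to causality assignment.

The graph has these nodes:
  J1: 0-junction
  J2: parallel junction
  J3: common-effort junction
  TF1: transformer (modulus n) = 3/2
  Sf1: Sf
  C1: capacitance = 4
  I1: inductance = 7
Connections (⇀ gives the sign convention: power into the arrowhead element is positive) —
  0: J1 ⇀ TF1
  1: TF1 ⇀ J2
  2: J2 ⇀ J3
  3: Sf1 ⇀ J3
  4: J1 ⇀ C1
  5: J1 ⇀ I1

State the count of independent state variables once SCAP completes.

2  (C1, I1 all integral)

b3 stroke at Sf1  (Sf1: flow source, stroke at near end)
b2 stroke at J3  (only one effort-in slot at J3)
b1 stroke at J2  (only one effort-in slot at J2)
b0 stroke at TF1  (TF TF1: opposite of bond 1)
b4 stroke at J1  (prefer integral on C1)
b5 stroke at I1  (common-e at J1 fixed by 4)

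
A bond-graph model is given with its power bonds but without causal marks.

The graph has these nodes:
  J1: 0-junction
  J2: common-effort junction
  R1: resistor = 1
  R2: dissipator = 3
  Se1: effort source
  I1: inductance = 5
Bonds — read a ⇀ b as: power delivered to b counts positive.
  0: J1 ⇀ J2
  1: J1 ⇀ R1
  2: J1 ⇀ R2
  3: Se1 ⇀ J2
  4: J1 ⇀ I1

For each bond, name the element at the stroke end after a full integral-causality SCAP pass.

b0 |J1
b1 |R1
b2 |R2
b3 |J2
b4 |I1

b3 →J2  (Se1 fixes effort; stroke away)
b0 →J1  (common-e at J2 fixed by 3)
b1 →R1  (0-jn J1 has e-setter on 0)
b2 →R2  (common-e at J1 fixed by 0)
b4 →I1  (J1: bond 0 brought effort, rest push out)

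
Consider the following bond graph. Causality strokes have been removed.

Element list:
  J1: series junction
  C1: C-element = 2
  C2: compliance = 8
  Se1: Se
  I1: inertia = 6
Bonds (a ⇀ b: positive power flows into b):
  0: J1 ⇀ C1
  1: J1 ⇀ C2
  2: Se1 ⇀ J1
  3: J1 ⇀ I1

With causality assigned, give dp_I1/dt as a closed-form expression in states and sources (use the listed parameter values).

b2 stroke at J1  (Se1 fixes effort; stroke away)
b0 stroke at J1  (prefer integral on C1)
b1 stroke at J1  (C2: C, integral causality)
b3 stroke at I1  (J1 needs exactly one f-in)

dp_I1/dt = E_Se1 - q_C1/2 - q_C2/8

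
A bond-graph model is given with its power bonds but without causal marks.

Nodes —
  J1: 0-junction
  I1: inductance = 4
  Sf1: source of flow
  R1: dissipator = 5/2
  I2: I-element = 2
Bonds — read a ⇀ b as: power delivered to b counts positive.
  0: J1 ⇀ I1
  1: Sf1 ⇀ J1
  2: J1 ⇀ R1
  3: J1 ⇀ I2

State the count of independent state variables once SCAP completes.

#1 stroke at Sf1  (source Sf1 imposes f)
#0 stroke at I1  (I1 integral (f out))
#3 stroke at I2  (I2 integral (f out))
#2 stroke at J1  (closing 0-jn rule on J1)

2  (I1, I2 all integral)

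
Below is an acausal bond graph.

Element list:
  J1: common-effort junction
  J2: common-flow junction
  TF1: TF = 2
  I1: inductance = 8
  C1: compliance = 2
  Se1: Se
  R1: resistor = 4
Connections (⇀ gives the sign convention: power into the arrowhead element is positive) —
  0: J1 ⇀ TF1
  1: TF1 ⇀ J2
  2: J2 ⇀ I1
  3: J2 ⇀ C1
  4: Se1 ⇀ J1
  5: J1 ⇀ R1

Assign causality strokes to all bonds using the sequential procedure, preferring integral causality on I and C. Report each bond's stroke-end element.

β0 |TF1
β1 |J2
β2 |I1
β3 |J2
β4 |J1
β5 |R1

β4 →J1  (Se1: effort source, stroke at far end)
β0 →TF1  (J1 effort already set via bond 4)
β5 →R1  (J1: bond 4 brought effort, rest push out)
β1 →J2  (TF TF1: opposite of bond 0)
β2 →I1  (I1: I, integral causality)
β3 →J2  (1-jn J2 has f-setter on 2)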